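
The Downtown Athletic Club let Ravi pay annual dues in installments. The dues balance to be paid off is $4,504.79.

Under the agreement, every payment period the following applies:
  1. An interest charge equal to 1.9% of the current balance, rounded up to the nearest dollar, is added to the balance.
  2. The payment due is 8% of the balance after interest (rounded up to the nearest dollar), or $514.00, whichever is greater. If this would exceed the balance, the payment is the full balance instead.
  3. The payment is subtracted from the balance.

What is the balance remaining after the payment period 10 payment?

Payment period 1: $4,504.79 +$86.00 interest = $4,590.79; pay $514.00 → $4,076.79
Payment period 2: $4,076.79 +$78.00 interest = $4,154.79; pay $514.00 → $3,640.79
Payment period 3: $3,640.79 +$70.00 interest = $3,710.79; pay $514.00 → $3,196.79
Payment period 4: $3,196.79 +$61.00 interest = $3,257.79; pay $514.00 → $2,743.79
Payment period 5: $2,743.79 +$53.00 interest = $2,796.79; pay $514.00 → $2,282.79
Payment period 6: $2,282.79 +$44.00 interest = $2,326.79; pay $514.00 → $1,812.79
Payment period 7: $1,812.79 +$35.00 interest = $1,847.79; pay $514.00 → $1,333.79
Payment period 8: $1,333.79 +$26.00 interest = $1,359.79; pay $514.00 → $845.79
Payment period 9: $845.79 +$17.00 interest = $862.79; pay $514.00 → $348.79
Payment period 10: $348.79 +$7.00 interest = $355.79; pay $355.79 → $0.00

$0.00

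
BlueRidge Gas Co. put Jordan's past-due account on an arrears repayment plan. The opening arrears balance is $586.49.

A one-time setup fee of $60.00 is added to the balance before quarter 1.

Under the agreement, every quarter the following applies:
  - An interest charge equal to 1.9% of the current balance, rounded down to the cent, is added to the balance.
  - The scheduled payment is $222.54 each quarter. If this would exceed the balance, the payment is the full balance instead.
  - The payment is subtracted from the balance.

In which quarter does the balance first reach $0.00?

4

# | Opening | Interest | Payment | End bal
1 | $646.49 | $12.28 | $222.54 | $436.23
2 | $436.23 | $8.28 | $222.54 | $221.97
3 | $221.97 | $4.21 | $222.54 | $3.64
4 | $3.64 | $0.06 | $3.70 | $0.00
Balance reaches $0.00 in quarter 4.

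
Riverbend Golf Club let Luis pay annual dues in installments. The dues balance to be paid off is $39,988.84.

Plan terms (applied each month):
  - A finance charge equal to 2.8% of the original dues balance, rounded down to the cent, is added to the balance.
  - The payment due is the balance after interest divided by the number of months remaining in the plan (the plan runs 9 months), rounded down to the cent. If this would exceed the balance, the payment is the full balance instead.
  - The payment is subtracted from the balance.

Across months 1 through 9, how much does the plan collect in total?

$50,065.96

Month 1: $39,988.84 +$1,119.68 interest = $41,108.52; pay $4,567.61 → $36,540.91
Month 2: $36,540.91 +$1,119.68 interest = $37,660.59; pay $4,707.57 → $32,953.02
Month 3: $32,953.02 +$1,119.68 interest = $34,072.70; pay $4,867.52 → $29,205.18
Month 4: $29,205.18 +$1,119.68 interest = $30,324.86; pay $5,054.14 → $25,270.72
Month 5: $25,270.72 +$1,119.68 interest = $26,390.40; pay $5,278.08 → $21,112.32
Month 6: $21,112.32 +$1,119.68 interest = $22,232.00; pay $5,558.00 → $16,674.00
Month 7: $16,674.00 +$1,119.68 interest = $17,793.68; pay $5,931.22 → $11,862.46
Month 8: $11,862.46 +$1,119.68 interest = $12,982.14; pay $6,491.07 → $6,491.07
Month 9: $6,491.07 +$1,119.68 interest = $7,610.75; pay $7,610.75 → $0.00
Total paid: $50,065.96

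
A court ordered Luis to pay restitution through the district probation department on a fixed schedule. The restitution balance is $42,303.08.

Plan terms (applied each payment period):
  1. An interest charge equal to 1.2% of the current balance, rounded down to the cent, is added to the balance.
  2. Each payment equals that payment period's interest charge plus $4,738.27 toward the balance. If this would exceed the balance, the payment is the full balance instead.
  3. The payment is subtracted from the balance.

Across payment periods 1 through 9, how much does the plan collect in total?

$44,824.84

# | Opening | Interest | Payment | End bal
1 | $42,303.08 | $507.63 | $5,245.90 | $37,564.81
2 | $37,564.81 | $450.77 | $5,189.04 | $32,826.54
3 | $32,826.54 | $393.91 | $5,132.18 | $28,088.27
4 | $28,088.27 | $337.05 | $5,075.32 | $23,350.00
5 | $23,350.00 | $280.20 | $5,018.47 | $18,611.73
6 | $18,611.73 | $223.34 | $4,961.61 | $13,873.46
7 | $13,873.46 | $166.48 | $4,904.75 | $9,135.19
8 | $9,135.19 | $109.62 | $4,847.89 | $4,396.92
9 | $4,396.92 | $52.76 | $4,449.68 | $0.00
Total paid: $44,824.84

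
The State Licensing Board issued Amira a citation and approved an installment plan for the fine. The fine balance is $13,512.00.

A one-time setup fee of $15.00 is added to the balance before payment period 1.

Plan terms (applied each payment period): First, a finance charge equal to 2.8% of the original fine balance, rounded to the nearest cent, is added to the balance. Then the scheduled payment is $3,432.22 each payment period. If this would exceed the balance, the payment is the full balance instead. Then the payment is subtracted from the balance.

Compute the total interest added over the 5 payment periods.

$1,891.70

Payment period 1: $13,527.00 +$378.34 interest = $13,905.34; pay $3,432.22 → $10,473.12
Payment period 2: $10,473.12 +$378.34 interest = $10,851.46; pay $3,432.22 → $7,419.24
Payment period 3: $7,419.24 +$378.34 interest = $7,797.58; pay $3,432.22 → $4,365.36
Payment period 4: $4,365.36 +$378.34 interest = $4,743.70; pay $3,432.22 → $1,311.48
Payment period 5: $1,311.48 +$378.34 interest = $1,689.82; pay $1,689.82 → $0.00
Total interest: $378.34 + $378.34 + $378.34 + $378.34 + $378.34 = $1,891.70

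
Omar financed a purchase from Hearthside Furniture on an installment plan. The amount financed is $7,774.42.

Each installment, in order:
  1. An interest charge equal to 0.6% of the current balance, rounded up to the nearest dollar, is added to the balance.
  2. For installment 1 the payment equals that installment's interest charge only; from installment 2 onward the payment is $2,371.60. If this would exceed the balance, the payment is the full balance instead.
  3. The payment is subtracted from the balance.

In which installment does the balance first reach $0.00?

5

Installment 1: opening $7,774.42; interest $47.00 → $7,821.42; payment $47.00; balance $7,774.42
Installment 2: opening $7,774.42; interest $47.00 → $7,821.42; payment $2,371.60; balance $5,449.82
Installment 3: opening $5,449.82; interest $33.00 → $5,482.82; payment $2,371.60; balance $3,111.22
Installment 4: opening $3,111.22; interest $19.00 → $3,130.22; payment $2,371.60; balance $758.62
Installment 5: opening $758.62; interest $5.00 → $763.62; payment $763.62; balance $0.00
Balance reaches $0.00 in installment 5.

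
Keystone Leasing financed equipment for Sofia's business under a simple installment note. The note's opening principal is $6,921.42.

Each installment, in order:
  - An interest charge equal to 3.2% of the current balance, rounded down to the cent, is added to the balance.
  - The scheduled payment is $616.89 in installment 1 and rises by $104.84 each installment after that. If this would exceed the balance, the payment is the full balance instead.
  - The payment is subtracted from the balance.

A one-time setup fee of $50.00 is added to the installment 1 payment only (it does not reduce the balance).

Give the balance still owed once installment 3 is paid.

Installment 1: $6,921.42 +$221.48 interest = $7,142.90; pay $616.89 (+ $50.00 fee) → $6,526.01
Installment 2: $6,526.01 +$208.83 interest = $6,734.84; pay $721.73 → $6,013.11
Installment 3: $6,013.11 +$192.41 interest = $6,205.52; pay $826.57 → $5,378.95

$5,378.95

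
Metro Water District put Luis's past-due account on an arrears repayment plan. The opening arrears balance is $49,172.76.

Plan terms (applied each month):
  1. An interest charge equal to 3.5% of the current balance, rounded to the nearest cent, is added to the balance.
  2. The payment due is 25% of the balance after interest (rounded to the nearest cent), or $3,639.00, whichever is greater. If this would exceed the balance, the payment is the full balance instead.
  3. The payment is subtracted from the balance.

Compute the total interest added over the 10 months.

$6,806.08

Month 1: $49,172.76 +$1,721.05 interest = $50,893.81; pay $12,723.45 → $38,170.36
Month 2: $38,170.36 +$1,335.96 interest = $39,506.32; pay $9,876.58 → $29,629.74
Month 3: $29,629.74 +$1,037.04 interest = $30,666.78; pay $7,666.70 → $23,000.08
Month 4: $23,000.08 +$805.00 interest = $23,805.08; pay $5,951.27 → $17,853.81
Month 5: $17,853.81 +$624.88 interest = $18,478.69; pay $4,619.67 → $13,859.02
Month 6: $13,859.02 +$485.07 interest = $14,344.09; pay $3,639.00 → $10,705.09
Month 7: $10,705.09 +$374.68 interest = $11,079.77; pay $3,639.00 → $7,440.77
Month 8: $7,440.77 +$260.43 interest = $7,701.20; pay $3,639.00 → $4,062.20
Month 9: $4,062.20 +$142.18 interest = $4,204.38; pay $3,639.00 → $565.38
Month 10: $565.38 +$19.79 interest = $585.17; pay $585.17 → $0.00
Total interest: $1,721.05 + $1,335.96 + $1,037.04 + $805.00 + $624.88 + $485.07 + $374.68 + $260.43 + $142.18 + $19.79 = $6,806.08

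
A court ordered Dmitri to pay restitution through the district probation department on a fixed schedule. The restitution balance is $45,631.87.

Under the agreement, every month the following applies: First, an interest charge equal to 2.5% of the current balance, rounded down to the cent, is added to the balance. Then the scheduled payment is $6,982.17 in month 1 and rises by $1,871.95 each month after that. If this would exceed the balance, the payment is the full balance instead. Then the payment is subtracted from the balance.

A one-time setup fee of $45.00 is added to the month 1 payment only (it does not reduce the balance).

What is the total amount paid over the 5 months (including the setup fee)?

$49,409.65

Month 1: opening $45,631.87; interest $1,140.79 → $46,772.66; payment $6,982.17 (+ $45.00 fee); balance $39,790.49
Month 2: opening $39,790.49; interest $994.76 → $40,785.25; payment $8,854.12; balance $31,931.13
Month 3: opening $31,931.13; interest $798.27 → $32,729.40; payment $10,726.07; balance $22,003.33
Month 4: opening $22,003.33; interest $550.08 → $22,553.41; payment $12,598.02; balance $9,955.39
Month 5: opening $9,955.39; interest $248.88 → $10,204.27; payment $10,204.27; balance $0.00
Total paid: $49,409.65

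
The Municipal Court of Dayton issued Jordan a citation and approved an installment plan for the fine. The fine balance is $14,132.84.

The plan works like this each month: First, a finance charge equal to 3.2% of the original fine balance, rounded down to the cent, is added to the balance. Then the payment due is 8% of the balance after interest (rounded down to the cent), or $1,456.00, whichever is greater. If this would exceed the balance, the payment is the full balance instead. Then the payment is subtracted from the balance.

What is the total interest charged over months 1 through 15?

Month 1: $14,132.84 +$452.25 interest = $14,585.09; pay $1,456.00 → $13,129.09
Month 2: $13,129.09 +$452.25 interest = $13,581.34; pay $1,456.00 → $12,125.34
Month 3: $12,125.34 +$452.25 interest = $12,577.59; pay $1,456.00 → $11,121.59
Month 4: $11,121.59 +$452.25 interest = $11,573.84; pay $1,456.00 → $10,117.84
Month 5: $10,117.84 +$452.25 interest = $10,570.09; pay $1,456.00 → $9,114.09
Month 6: $9,114.09 +$452.25 interest = $9,566.34; pay $1,456.00 → $8,110.34
Month 7: $8,110.34 +$452.25 interest = $8,562.59; pay $1,456.00 → $7,106.59
Month 8: $7,106.59 +$452.25 interest = $7,558.84; pay $1,456.00 → $6,102.84
Month 9: $6,102.84 +$452.25 interest = $6,555.09; pay $1,456.00 → $5,099.09
Month 10: $5,099.09 +$452.25 interest = $5,551.34; pay $1,456.00 → $4,095.34
Month 11: $4,095.34 +$452.25 interest = $4,547.59; pay $1,456.00 → $3,091.59
Month 12: $3,091.59 +$452.25 interest = $3,543.84; pay $1,456.00 → $2,087.84
Month 13: $2,087.84 +$452.25 interest = $2,540.09; pay $1,456.00 → $1,084.09
Month 14: $1,084.09 +$452.25 interest = $1,536.34; pay $1,456.00 → $80.34
Month 15: $80.34 +$452.25 interest = $532.59; pay $532.59 → $0.00
Total interest: $452.25 + $452.25 + $452.25 + $452.25 + $452.25 + $452.25 + $452.25 + $452.25 + $452.25 + $452.25 + $452.25 + $452.25 + $452.25 + $452.25 + $452.25 = $6,783.75

$6,783.75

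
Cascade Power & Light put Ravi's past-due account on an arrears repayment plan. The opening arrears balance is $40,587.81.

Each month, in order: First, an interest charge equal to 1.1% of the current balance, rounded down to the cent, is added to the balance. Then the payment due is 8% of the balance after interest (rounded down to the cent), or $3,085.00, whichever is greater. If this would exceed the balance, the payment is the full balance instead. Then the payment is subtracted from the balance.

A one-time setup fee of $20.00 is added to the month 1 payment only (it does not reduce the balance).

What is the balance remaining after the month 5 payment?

Month 1: opening $40,587.81; interest $446.46 → $41,034.27; payment $3,282.74 (+ $20.00 fee); balance $37,751.53
Month 2: opening $37,751.53; interest $415.26 → $38,166.79; payment $3,085.00; balance $35,081.79
Month 3: opening $35,081.79; interest $385.89 → $35,467.68; payment $3,085.00; balance $32,382.68
Month 4: opening $32,382.68; interest $356.20 → $32,738.88; payment $3,085.00; balance $29,653.88
Month 5: opening $29,653.88; interest $326.19 → $29,980.07; payment $3,085.00; balance $26,895.07

$26,895.07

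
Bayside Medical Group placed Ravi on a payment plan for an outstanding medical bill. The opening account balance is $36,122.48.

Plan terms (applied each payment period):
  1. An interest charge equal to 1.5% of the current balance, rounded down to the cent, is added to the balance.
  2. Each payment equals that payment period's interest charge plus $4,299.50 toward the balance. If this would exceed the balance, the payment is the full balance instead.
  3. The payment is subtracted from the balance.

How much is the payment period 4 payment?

Payment period 1: $36,122.48 +$541.83 interest = $36,664.31; pay $4,841.33 → $31,822.98
Payment period 2: $31,822.98 +$477.34 interest = $32,300.32; pay $4,776.84 → $27,523.48
Payment period 3: $27,523.48 +$412.85 interest = $27,936.33; pay $4,712.35 → $23,223.98
Payment period 4: $23,223.98 +$348.35 interest = $23,572.33; pay $4,647.85 → $18,924.48

$4,647.85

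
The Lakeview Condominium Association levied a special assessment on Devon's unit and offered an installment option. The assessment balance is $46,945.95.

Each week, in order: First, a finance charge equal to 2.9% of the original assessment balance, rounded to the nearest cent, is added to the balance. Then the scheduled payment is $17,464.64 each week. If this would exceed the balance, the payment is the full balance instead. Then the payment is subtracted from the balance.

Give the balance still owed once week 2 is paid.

Week 1: $46,945.95 +$1,361.43 interest = $48,307.38; pay $17,464.64 → $30,842.74
Week 2: $30,842.74 +$1,361.43 interest = $32,204.17; pay $17,464.64 → $14,739.53

$14,739.53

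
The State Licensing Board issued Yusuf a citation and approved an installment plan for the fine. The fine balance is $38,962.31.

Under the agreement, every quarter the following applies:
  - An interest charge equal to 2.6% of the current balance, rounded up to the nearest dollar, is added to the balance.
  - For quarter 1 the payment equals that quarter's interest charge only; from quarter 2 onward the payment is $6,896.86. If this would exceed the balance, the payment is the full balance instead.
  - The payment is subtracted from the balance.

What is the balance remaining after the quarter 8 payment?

Quarter 1: $38,962.31 +$1,014.00 interest = $39,976.31; pay $1,014.00 → $38,962.31
Quarter 2: $38,962.31 +$1,014.00 interest = $39,976.31; pay $6,896.86 → $33,079.45
Quarter 3: $33,079.45 +$861.00 interest = $33,940.45; pay $6,896.86 → $27,043.59
Quarter 4: $27,043.59 +$704.00 interest = $27,747.59; pay $6,896.86 → $20,850.73
Quarter 5: $20,850.73 +$543.00 interest = $21,393.73; pay $6,896.86 → $14,496.87
Quarter 6: $14,496.87 +$377.00 interest = $14,873.87; pay $6,896.86 → $7,977.01
Quarter 7: $7,977.01 +$208.00 interest = $8,185.01; pay $6,896.86 → $1,288.15
Quarter 8: $1,288.15 +$34.00 interest = $1,322.15; pay $1,322.15 → $0.00

$0.00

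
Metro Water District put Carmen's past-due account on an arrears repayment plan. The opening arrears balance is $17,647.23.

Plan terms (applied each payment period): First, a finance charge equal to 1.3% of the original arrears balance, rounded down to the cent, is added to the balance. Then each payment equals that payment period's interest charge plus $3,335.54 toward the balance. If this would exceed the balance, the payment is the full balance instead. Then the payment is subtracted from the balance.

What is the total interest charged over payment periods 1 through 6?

Payment period 1: opening $17,647.23; interest $229.41 → $17,876.64; payment $3,564.95; balance $14,311.69
Payment period 2: opening $14,311.69; interest $229.41 → $14,541.10; payment $3,564.95; balance $10,976.15
Payment period 3: opening $10,976.15; interest $229.41 → $11,205.56; payment $3,564.95; balance $7,640.61
Payment period 4: opening $7,640.61; interest $229.41 → $7,870.02; payment $3,564.95; balance $4,305.07
Payment period 5: opening $4,305.07; interest $229.41 → $4,534.48; payment $3,564.95; balance $969.53
Payment period 6: opening $969.53; interest $229.41 → $1,198.94; payment $1,198.94; balance $0.00
Total interest: $229.41 + $229.41 + $229.41 + $229.41 + $229.41 + $229.41 = $1,376.46

$1,376.46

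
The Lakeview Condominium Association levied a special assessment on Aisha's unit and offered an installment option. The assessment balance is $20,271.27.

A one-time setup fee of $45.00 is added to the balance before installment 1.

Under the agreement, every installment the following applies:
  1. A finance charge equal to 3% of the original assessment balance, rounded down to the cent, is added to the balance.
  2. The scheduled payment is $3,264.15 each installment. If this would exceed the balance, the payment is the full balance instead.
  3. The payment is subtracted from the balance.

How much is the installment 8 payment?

Installment 1: opening $20,316.27; interest $608.13 → $20,924.40; payment $3,264.15; balance $17,660.25
Installment 2: opening $17,660.25; interest $608.13 → $18,268.38; payment $3,264.15; balance $15,004.23
Installment 3: opening $15,004.23; interest $608.13 → $15,612.36; payment $3,264.15; balance $12,348.21
Installment 4: opening $12,348.21; interest $608.13 → $12,956.34; payment $3,264.15; balance $9,692.19
Installment 5: opening $9,692.19; interest $608.13 → $10,300.32; payment $3,264.15; balance $7,036.17
Installment 6: opening $7,036.17; interest $608.13 → $7,644.30; payment $3,264.15; balance $4,380.15
Installment 7: opening $4,380.15; interest $608.13 → $4,988.28; payment $3,264.15; balance $1,724.13
Installment 8: opening $1,724.13; interest $608.13 → $2,332.26; payment $2,332.26; balance $0.00

$2,332.26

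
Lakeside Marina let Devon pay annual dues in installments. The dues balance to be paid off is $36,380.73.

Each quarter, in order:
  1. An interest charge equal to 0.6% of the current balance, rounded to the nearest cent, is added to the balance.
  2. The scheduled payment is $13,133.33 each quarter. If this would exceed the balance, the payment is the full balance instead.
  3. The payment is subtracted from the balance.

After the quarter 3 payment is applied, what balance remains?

$0.00

Quarter 1: $36,380.73 +$218.28 interest = $36,599.01; pay $13,133.33 → $23,465.68
Quarter 2: $23,465.68 +$140.79 interest = $23,606.47; pay $13,133.33 → $10,473.14
Quarter 3: $10,473.14 +$62.84 interest = $10,535.98; pay $10,535.98 → $0.00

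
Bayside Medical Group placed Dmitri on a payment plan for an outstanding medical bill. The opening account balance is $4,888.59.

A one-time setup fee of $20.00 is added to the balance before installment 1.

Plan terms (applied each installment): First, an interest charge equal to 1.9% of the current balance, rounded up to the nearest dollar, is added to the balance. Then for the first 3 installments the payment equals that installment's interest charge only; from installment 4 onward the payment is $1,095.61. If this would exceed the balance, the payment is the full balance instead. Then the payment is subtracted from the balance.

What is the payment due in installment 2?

Installment 1: opening $4,908.59; interest $94.00 → $5,002.59; payment $94.00; balance $4,908.59
Installment 2: opening $4,908.59; interest $94.00 → $5,002.59; payment $94.00; balance $4,908.59

$94.00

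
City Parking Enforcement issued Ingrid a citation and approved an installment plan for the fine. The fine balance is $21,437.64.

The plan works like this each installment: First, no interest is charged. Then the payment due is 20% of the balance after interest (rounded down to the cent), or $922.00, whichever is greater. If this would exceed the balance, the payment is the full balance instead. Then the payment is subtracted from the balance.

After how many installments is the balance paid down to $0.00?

Installment 1: $21,437.64 − $4,287.52 → $17,150.12
Installment 2: $17,150.12 − $3,430.02 → $13,720.10
Installment 3: $13,720.10 − $2,744.02 → $10,976.08
Installment 4: $10,976.08 − $2,195.21 → $8,780.87
Installment 5: $8,780.87 − $1,756.17 → $7,024.70
Installment 6: $7,024.70 − $1,404.94 → $5,619.76
Installment 7: $5,619.76 − $1,123.95 → $4,495.81
Installment 8: $4,495.81 − $922.00 → $3,573.81
Installment 9: $3,573.81 − $922.00 → $2,651.81
Installment 10: $2,651.81 − $922.00 → $1,729.81
Installment 11: $1,729.81 − $922.00 → $807.81
Installment 12: $807.81 − $807.81 → $0.00
Balance reaches $0.00 in installment 12.

12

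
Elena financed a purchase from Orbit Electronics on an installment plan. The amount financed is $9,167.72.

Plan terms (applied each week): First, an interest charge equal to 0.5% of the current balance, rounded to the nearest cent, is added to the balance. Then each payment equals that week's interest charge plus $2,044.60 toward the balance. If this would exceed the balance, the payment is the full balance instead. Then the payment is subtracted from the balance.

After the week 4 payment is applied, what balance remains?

$989.32

Week 1: opening $9,167.72; interest $45.84 → $9,213.56; payment $2,090.44; balance $7,123.12
Week 2: opening $7,123.12; interest $35.62 → $7,158.74; payment $2,080.22; balance $5,078.52
Week 3: opening $5,078.52; interest $25.39 → $5,103.91; payment $2,069.99; balance $3,033.92
Week 4: opening $3,033.92; interest $15.17 → $3,049.09; payment $2,059.77; balance $989.32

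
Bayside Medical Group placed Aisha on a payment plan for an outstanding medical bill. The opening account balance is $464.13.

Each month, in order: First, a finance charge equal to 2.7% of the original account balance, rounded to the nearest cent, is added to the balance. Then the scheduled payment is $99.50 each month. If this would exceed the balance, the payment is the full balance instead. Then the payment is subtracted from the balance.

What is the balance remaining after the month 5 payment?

Month 1: $464.13 +$12.53 interest = $476.66; pay $99.50 → $377.16
Month 2: $377.16 +$12.53 interest = $389.69; pay $99.50 → $290.19
Month 3: $290.19 +$12.53 interest = $302.72; pay $99.50 → $203.22
Month 4: $203.22 +$12.53 interest = $215.75; pay $99.50 → $116.25
Month 5: $116.25 +$12.53 interest = $128.78; pay $99.50 → $29.28

$29.28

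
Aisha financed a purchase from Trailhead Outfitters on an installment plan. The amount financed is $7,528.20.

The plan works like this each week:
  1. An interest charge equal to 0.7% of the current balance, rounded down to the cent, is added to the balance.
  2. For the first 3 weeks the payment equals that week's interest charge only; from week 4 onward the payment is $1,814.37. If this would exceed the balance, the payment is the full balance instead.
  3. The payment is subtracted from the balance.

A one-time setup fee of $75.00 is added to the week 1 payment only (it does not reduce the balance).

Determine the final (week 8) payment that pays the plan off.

$410.00

Week 1: opening $7,528.20; interest $52.69 → $7,580.89; payment $52.69 (+ $75.00 fee); balance $7,528.20
Week 2: opening $7,528.20; interest $52.69 → $7,580.89; payment $52.69; balance $7,528.20
Week 3: opening $7,528.20; interest $52.69 → $7,580.89; payment $52.69; balance $7,528.20
Week 4: opening $7,528.20; interest $52.69 → $7,580.89; payment $1,814.37; balance $5,766.52
Week 5: opening $5,766.52; interest $40.36 → $5,806.88; payment $1,814.37; balance $3,992.51
Week 6: opening $3,992.51; interest $27.94 → $4,020.45; payment $1,814.37; balance $2,206.08
Week 7: opening $2,206.08; interest $15.44 → $2,221.52; payment $1,814.37; balance $407.15
Week 8: opening $407.15; interest $2.85 → $410.00; payment $410.00; balance $0.00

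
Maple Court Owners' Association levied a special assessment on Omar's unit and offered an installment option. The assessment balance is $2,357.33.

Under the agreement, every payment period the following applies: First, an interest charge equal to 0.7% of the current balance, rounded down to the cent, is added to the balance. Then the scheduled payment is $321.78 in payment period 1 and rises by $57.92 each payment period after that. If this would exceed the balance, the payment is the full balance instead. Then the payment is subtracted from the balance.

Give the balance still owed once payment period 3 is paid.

$1,260.89

Payment period 1: $2,357.33 +$16.50 interest = $2,373.83; pay $321.78 → $2,052.05
Payment period 2: $2,052.05 +$14.36 interest = $2,066.41; pay $379.70 → $1,686.71
Payment period 3: $1,686.71 +$11.80 interest = $1,698.51; pay $437.62 → $1,260.89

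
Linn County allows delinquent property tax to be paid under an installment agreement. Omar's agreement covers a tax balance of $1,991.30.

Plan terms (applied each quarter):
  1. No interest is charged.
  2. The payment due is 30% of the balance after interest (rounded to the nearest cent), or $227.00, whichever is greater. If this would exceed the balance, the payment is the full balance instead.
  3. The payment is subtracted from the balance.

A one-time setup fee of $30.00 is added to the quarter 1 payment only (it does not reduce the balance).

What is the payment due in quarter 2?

Quarter 1: opening $1,991.30; payment $597.39 (+ $30.00 fee); balance $1,393.91
Quarter 2: opening $1,393.91; payment $418.17; balance $975.74

$418.17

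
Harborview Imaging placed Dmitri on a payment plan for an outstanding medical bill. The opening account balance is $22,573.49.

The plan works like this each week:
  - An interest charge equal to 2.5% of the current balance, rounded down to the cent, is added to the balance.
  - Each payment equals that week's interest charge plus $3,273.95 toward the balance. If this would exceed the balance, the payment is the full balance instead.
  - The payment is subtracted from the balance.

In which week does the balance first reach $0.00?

7

Week 1: opening $22,573.49; interest $564.33 → $23,137.82; payment $3,838.28; balance $19,299.54
Week 2: opening $19,299.54; interest $482.48 → $19,782.02; payment $3,756.43; balance $16,025.59
Week 3: opening $16,025.59; interest $400.63 → $16,426.22; payment $3,674.58; balance $12,751.64
Week 4: opening $12,751.64; interest $318.79 → $13,070.43; payment $3,592.74; balance $9,477.69
Week 5: opening $9,477.69; interest $236.94 → $9,714.63; payment $3,510.89; balance $6,203.74
Week 6: opening $6,203.74; interest $155.09 → $6,358.83; payment $3,429.04; balance $2,929.79
Week 7: opening $2,929.79; interest $73.24 → $3,003.03; payment $3,003.03; balance $0.00
Balance reaches $0.00 in week 7.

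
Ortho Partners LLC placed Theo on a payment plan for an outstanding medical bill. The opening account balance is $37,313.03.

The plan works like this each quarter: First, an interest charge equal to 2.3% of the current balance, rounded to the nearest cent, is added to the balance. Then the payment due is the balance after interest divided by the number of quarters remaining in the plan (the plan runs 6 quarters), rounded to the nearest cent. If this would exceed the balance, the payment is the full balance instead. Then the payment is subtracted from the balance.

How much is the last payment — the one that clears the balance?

Quarter 1: $37,313.03 +$858.20 interest = $38,171.23; pay $6,361.87 → $31,809.36
Quarter 2: $31,809.36 +$731.62 interest = $32,540.98; pay $6,508.20 → $26,032.78
Quarter 3: $26,032.78 +$598.75 interest = $26,631.53; pay $6,657.88 → $19,973.65
Quarter 4: $19,973.65 +$459.39 interest = $20,433.04; pay $6,811.01 → $13,622.03
Quarter 5: $13,622.03 +$313.31 interest = $13,935.34; pay $6,967.67 → $6,967.67
Quarter 6: $6,967.67 +$160.26 interest = $7,127.93; pay $7,127.93 → $0.00

$7,127.93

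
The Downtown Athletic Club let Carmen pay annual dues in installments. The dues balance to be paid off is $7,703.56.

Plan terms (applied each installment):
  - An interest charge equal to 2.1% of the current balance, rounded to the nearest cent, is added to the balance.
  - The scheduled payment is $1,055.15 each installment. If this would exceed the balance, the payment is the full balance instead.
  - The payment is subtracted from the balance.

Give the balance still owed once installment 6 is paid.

$2,053.88

Installment 1: opening $7,703.56; interest $161.77 → $7,865.33; payment $1,055.15; balance $6,810.18
Installment 2: opening $6,810.18; interest $143.01 → $6,953.19; payment $1,055.15; balance $5,898.04
Installment 3: opening $5,898.04; interest $123.86 → $6,021.90; payment $1,055.15; balance $4,966.75
Installment 4: opening $4,966.75; interest $104.30 → $5,071.05; payment $1,055.15; balance $4,015.90
Installment 5: opening $4,015.90; interest $84.33 → $4,100.23; payment $1,055.15; balance $3,045.08
Installment 6: opening $3,045.08; interest $63.95 → $3,109.03; payment $1,055.15; balance $2,053.88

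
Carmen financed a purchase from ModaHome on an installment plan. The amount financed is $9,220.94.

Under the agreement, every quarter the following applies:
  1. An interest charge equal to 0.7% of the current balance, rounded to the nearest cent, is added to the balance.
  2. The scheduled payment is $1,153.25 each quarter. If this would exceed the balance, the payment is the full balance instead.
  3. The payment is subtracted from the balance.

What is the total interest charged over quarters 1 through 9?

Quarter 1: opening $9,220.94; interest $64.55 → $9,285.49; payment $1,153.25; balance $8,132.24
Quarter 2: opening $8,132.24; interest $56.93 → $8,189.17; payment $1,153.25; balance $7,035.92
Quarter 3: opening $7,035.92; interest $49.25 → $7,085.17; payment $1,153.25; balance $5,931.92
Quarter 4: opening $5,931.92; interest $41.52 → $5,973.44; payment $1,153.25; balance $4,820.19
Quarter 5: opening $4,820.19; interest $33.74 → $4,853.93; payment $1,153.25; balance $3,700.68
Quarter 6: opening $3,700.68; interest $25.90 → $3,726.58; payment $1,153.25; balance $2,573.33
Quarter 7: opening $2,573.33; interest $18.01 → $2,591.34; payment $1,153.25; balance $1,438.09
Quarter 8: opening $1,438.09; interest $10.07 → $1,448.16; payment $1,153.25; balance $294.91
Quarter 9: opening $294.91; interest $2.06 → $296.97; payment $296.97; balance $0.00
Total interest: $64.55 + $56.93 + $49.25 + $41.52 + $33.74 + $25.90 + $18.01 + $10.07 + $2.06 = $302.03

$302.03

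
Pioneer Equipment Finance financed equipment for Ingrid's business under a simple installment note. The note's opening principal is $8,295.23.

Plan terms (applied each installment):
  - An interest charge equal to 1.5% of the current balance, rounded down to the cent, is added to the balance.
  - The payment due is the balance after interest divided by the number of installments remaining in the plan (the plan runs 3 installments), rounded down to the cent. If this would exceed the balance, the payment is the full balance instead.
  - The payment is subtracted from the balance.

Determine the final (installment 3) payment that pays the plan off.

$2,891.37

Installment 1: opening $8,295.23; interest $124.42 → $8,419.65; payment $2,806.55; balance $5,613.10
Installment 2: opening $5,613.10; interest $84.19 → $5,697.29; payment $2,848.64; balance $2,848.65
Installment 3: opening $2,848.65; interest $42.72 → $2,891.37; payment $2,891.37; balance $0.00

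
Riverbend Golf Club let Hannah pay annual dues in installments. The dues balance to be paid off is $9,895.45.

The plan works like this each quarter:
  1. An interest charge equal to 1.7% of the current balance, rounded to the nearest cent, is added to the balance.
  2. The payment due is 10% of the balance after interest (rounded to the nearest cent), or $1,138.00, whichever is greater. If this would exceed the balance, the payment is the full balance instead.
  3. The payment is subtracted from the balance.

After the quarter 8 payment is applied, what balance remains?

# | Opening | Interest | Payment | End bal
1 | $9,895.45 | $168.22 | $1,138.00 | $8,925.67
2 | $8,925.67 | $151.74 | $1,138.00 | $7,939.41
3 | $7,939.41 | $134.97 | $1,138.00 | $6,936.38
4 | $6,936.38 | $117.92 | $1,138.00 | $5,916.30
5 | $5,916.30 | $100.58 | $1,138.00 | $4,878.88
6 | $4,878.88 | $82.94 | $1,138.00 | $3,823.82
7 | $3,823.82 | $65.00 | $1,138.00 | $2,750.82
8 | $2,750.82 | $46.76 | $1,138.00 | $1,659.58

$1,659.58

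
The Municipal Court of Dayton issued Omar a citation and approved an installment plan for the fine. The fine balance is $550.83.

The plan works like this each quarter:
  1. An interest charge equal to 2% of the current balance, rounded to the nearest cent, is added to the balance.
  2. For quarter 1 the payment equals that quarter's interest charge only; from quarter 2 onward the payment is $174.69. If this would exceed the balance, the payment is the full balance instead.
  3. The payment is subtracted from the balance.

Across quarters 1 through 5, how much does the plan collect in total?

Quarter 1: $550.83 +$11.02 interest = $561.85; pay $11.02 → $550.83
Quarter 2: $550.83 +$11.02 interest = $561.85; pay $174.69 → $387.16
Quarter 3: $387.16 +$7.74 interest = $394.90; pay $174.69 → $220.21
Quarter 4: $220.21 +$4.40 interest = $224.61; pay $174.69 → $49.92
Quarter 5: $49.92 +$1.00 interest = $50.92; pay $50.92 → $0.00
Total paid: $586.01

$586.01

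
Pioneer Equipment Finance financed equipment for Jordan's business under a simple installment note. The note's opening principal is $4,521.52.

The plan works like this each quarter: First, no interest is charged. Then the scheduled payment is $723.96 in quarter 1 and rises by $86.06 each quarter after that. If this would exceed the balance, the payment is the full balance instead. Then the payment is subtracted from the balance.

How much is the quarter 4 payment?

$982.14

Quarter 1: $4,521.52 − $723.96 → $3,797.56
Quarter 2: $3,797.56 − $810.02 → $2,987.54
Quarter 3: $2,987.54 − $896.08 → $2,091.46
Quarter 4: $2,091.46 − $982.14 → $1,109.32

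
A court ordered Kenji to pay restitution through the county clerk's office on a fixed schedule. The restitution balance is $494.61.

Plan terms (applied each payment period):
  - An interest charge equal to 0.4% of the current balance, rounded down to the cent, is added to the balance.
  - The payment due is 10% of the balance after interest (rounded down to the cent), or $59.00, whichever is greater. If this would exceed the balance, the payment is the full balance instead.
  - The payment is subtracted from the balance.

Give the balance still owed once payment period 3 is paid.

$322.85

# | Opening | Interest | Payment | End bal
1 | $494.61 | $1.97 | $59.00 | $437.58
2 | $437.58 | $1.75 | $59.00 | $380.33
3 | $380.33 | $1.52 | $59.00 | $322.85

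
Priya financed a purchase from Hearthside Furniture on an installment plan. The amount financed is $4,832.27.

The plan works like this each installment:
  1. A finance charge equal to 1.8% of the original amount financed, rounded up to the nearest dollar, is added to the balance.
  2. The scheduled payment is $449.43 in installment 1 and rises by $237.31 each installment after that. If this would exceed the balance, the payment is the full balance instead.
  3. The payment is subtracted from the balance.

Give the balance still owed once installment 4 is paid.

Installment 1: $4,832.27 +$87.00 interest = $4,919.27; pay $449.43 → $4,469.84
Installment 2: $4,469.84 +$87.00 interest = $4,556.84; pay $686.74 → $3,870.10
Installment 3: $3,870.10 +$87.00 interest = $3,957.10; pay $924.05 → $3,033.05
Installment 4: $3,033.05 +$87.00 interest = $3,120.05; pay $1,161.36 → $1,958.69

$1,958.69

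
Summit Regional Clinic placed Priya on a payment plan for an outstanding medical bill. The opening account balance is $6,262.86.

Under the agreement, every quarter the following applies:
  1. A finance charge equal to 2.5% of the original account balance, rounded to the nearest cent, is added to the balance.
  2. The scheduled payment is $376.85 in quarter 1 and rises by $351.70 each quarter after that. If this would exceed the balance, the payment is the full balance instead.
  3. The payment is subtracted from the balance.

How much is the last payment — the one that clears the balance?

# | Opening | Interest | Payment | End bal
1 | $6,262.86 | $156.57 | $376.85 | $6,042.58
2 | $6,042.58 | $156.57 | $728.55 | $5,470.60
3 | $5,470.60 | $156.57 | $1,080.25 | $4,546.92
4 | $4,546.92 | $156.57 | $1,431.95 | $3,271.54
5 | $3,271.54 | $156.57 | $1,783.65 | $1,644.46
6 | $1,644.46 | $156.57 | $1,801.03 | $0.00

$1,801.03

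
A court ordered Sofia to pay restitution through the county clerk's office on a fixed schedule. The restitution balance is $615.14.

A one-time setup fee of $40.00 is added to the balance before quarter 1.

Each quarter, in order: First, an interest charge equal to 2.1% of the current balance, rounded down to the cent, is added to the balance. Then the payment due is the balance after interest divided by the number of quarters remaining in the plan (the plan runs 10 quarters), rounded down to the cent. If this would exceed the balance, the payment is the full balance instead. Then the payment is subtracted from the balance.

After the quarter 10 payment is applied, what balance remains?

Quarter 1: opening $655.14; interest $13.75 → $668.89; payment $66.88; balance $602.01
Quarter 2: opening $602.01; interest $12.64 → $614.65; payment $68.29; balance $546.36
Quarter 3: opening $546.36; interest $11.47 → $557.83; payment $69.72; balance $488.11
Quarter 4: opening $488.11; interest $10.25 → $498.36; payment $71.19; balance $427.17
Quarter 5: opening $427.17; interest $8.97 → $436.14; payment $72.69; balance $363.45
Quarter 6: opening $363.45; interest $7.63 → $371.08; payment $74.21; balance $296.87
Quarter 7: opening $296.87; interest $6.23 → $303.10; payment $75.77; balance $227.33
Quarter 8: opening $227.33; interest $4.77 → $232.10; payment $77.36; balance $154.74
Quarter 9: opening $154.74; interest $3.24 → $157.98; payment $78.99; balance $78.99
Quarter 10: opening $78.99; interest $1.65 → $80.64; payment $80.64; balance $0.00

$0.00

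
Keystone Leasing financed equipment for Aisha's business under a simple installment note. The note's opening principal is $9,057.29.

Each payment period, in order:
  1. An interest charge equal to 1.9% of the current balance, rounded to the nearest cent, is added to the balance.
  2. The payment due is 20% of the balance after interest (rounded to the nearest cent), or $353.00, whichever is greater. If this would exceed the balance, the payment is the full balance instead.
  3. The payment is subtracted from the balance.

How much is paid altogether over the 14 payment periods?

$9,914.19

Payment period 1: $9,057.29 +$172.09 interest = $9,229.38; pay $1,845.88 → $7,383.50
Payment period 2: $7,383.50 +$140.29 interest = $7,523.79; pay $1,504.76 → $6,019.03
Payment period 3: $6,019.03 +$114.36 interest = $6,133.39; pay $1,226.68 → $4,906.71
Payment period 4: $4,906.71 +$93.23 interest = $4,999.94; pay $999.99 → $3,999.95
Payment period 5: $3,999.95 +$76.00 interest = $4,075.95; pay $815.19 → $3,260.76
Payment period 6: $3,260.76 +$61.95 interest = $3,322.71; pay $664.54 → $2,658.17
Payment period 7: $2,658.17 +$50.51 interest = $2,708.68; pay $541.74 → $2,166.94
Payment period 8: $2,166.94 +$41.17 interest = $2,208.11; pay $441.62 → $1,766.49
Payment period 9: $1,766.49 +$33.56 interest = $1,800.05; pay $360.01 → $1,440.04
Payment period 10: $1,440.04 +$27.36 interest = $1,467.40; pay $353.00 → $1,114.40
Payment period 11: $1,114.40 +$21.17 interest = $1,135.57; pay $353.00 → $782.57
Payment period 12: $782.57 +$14.87 interest = $797.44; pay $353.00 → $444.44
Payment period 13: $444.44 +$8.44 interest = $452.88; pay $353.00 → $99.88
Payment period 14: $99.88 +$1.90 interest = $101.78; pay $101.78 → $0.00
Total paid: $9,914.19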